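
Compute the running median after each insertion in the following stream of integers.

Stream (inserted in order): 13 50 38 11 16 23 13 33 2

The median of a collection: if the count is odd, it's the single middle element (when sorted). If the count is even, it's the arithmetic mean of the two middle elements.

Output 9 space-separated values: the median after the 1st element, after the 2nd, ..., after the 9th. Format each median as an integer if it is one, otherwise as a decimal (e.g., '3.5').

Answer: 13 31.5 38 25.5 16 19.5 16 19.5 16

Derivation:
Step 1: insert 13 -> lo=[13] (size 1, max 13) hi=[] (size 0) -> median=13
Step 2: insert 50 -> lo=[13] (size 1, max 13) hi=[50] (size 1, min 50) -> median=31.5
Step 3: insert 38 -> lo=[13, 38] (size 2, max 38) hi=[50] (size 1, min 50) -> median=38
Step 4: insert 11 -> lo=[11, 13] (size 2, max 13) hi=[38, 50] (size 2, min 38) -> median=25.5
Step 5: insert 16 -> lo=[11, 13, 16] (size 3, max 16) hi=[38, 50] (size 2, min 38) -> median=16
Step 6: insert 23 -> lo=[11, 13, 16] (size 3, max 16) hi=[23, 38, 50] (size 3, min 23) -> median=19.5
Step 7: insert 13 -> lo=[11, 13, 13, 16] (size 4, max 16) hi=[23, 38, 50] (size 3, min 23) -> median=16
Step 8: insert 33 -> lo=[11, 13, 13, 16] (size 4, max 16) hi=[23, 33, 38, 50] (size 4, min 23) -> median=19.5
Step 9: insert 2 -> lo=[2, 11, 13, 13, 16] (size 5, max 16) hi=[23, 33, 38, 50] (size 4, min 23) -> median=16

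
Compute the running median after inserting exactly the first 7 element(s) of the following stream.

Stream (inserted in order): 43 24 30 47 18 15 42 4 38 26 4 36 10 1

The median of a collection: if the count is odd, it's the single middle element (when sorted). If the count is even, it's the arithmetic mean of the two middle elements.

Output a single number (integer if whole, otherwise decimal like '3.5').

Answer: 30

Derivation:
Step 1: insert 43 -> lo=[43] (size 1, max 43) hi=[] (size 0) -> median=43
Step 2: insert 24 -> lo=[24] (size 1, max 24) hi=[43] (size 1, min 43) -> median=33.5
Step 3: insert 30 -> lo=[24, 30] (size 2, max 30) hi=[43] (size 1, min 43) -> median=30
Step 4: insert 47 -> lo=[24, 30] (size 2, max 30) hi=[43, 47] (size 2, min 43) -> median=36.5
Step 5: insert 18 -> lo=[18, 24, 30] (size 3, max 30) hi=[43, 47] (size 2, min 43) -> median=30
Step 6: insert 15 -> lo=[15, 18, 24] (size 3, max 24) hi=[30, 43, 47] (size 3, min 30) -> median=27
Step 7: insert 42 -> lo=[15, 18, 24, 30] (size 4, max 30) hi=[42, 43, 47] (size 3, min 42) -> median=30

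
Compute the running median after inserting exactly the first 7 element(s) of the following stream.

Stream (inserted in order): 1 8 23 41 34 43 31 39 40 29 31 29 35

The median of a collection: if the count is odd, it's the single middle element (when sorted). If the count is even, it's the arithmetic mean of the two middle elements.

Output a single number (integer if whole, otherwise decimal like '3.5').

Step 1: insert 1 -> lo=[1] (size 1, max 1) hi=[] (size 0) -> median=1
Step 2: insert 8 -> lo=[1] (size 1, max 1) hi=[8] (size 1, min 8) -> median=4.5
Step 3: insert 23 -> lo=[1, 8] (size 2, max 8) hi=[23] (size 1, min 23) -> median=8
Step 4: insert 41 -> lo=[1, 8] (size 2, max 8) hi=[23, 41] (size 2, min 23) -> median=15.5
Step 5: insert 34 -> lo=[1, 8, 23] (size 3, max 23) hi=[34, 41] (size 2, min 34) -> median=23
Step 6: insert 43 -> lo=[1, 8, 23] (size 3, max 23) hi=[34, 41, 43] (size 3, min 34) -> median=28.5
Step 7: insert 31 -> lo=[1, 8, 23, 31] (size 4, max 31) hi=[34, 41, 43] (size 3, min 34) -> median=31

Answer: 31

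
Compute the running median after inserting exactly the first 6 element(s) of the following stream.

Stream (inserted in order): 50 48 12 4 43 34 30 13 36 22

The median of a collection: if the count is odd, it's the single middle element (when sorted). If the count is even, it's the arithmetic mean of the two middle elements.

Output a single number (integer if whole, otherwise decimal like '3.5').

Answer: 38.5

Derivation:
Step 1: insert 50 -> lo=[50] (size 1, max 50) hi=[] (size 0) -> median=50
Step 2: insert 48 -> lo=[48] (size 1, max 48) hi=[50] (size 1, min 50) -> median=49
Step 3: insert 12 -> lo=[12, 48] (size 2, max 48) hi=[50] (size 1, min 50) -> median=48
Step 4: insert 4 -> lo=[4, 12] (size 2, max 12) hi=[48, 50] (size 2, min 48) -> median=30
Step 5: insert 43 -> lo=[4, 12, 43] (size 3, max 43) hi=[48, 50] (size 2, min 48) -> median=43
Step 6: insert 34 -> lo=[4, 12, 34] (size 3, max 34) hi=[43, 48, 50] (size 3, min 43) -> median=38.5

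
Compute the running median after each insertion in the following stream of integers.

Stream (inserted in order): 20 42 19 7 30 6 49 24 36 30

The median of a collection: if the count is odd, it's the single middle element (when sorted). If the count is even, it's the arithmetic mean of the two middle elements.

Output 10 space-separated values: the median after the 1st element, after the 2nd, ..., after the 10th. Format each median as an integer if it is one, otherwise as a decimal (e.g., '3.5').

Answer: 20 31 20 19.5 20 19.5 20 22 24 27

Derivation:
Step 1: insert 20 -> lo=[20] (size 1, max 20) hi=[] (size 0) -> median=20
Step 2: insert 42 -> lo=[20] (size 1, max 20) hi=[42] (size 1, min 42) -> median=31
Step 3: insert 19 -> lo=[19, 20] (size 2, max 20) hi=[42] (size 1, min 42) -> median=20
Step 4: insert 7 -> lo=[7, 19] (size 2, max 19) hi=[20, 42] (size 2, min 20) -> median=19.5
Step 5: insert 30 -> lo=[7, 19, 20] (size 3, max 20) hi=[30, 42] (size 2, min 30) -> median=20
Step 6: insert 6 -> lo=[6, 7, 19] (size 3, max 19) hi=[20, 30, 42] (size 3, min 20) -> median=19.5
Step 7: insert 49 -> lo=[6, 7, 19, 20] (size 4, max 20) hi=[30, 42, 49] (size 3, min 30) -> median=20
Step 8: insert 24 -> lo=[6, 7, 19, 20] (size 4, max 20) hi=[24, 30, 42, 49] (size 4, min 24) -> median=22
Step 9: insert 36 -> lo=[6, 7, 19, 20, 24] (size 5, max 24) hi=[30, 36, 42, 49] (size 4, min 30) -> median=24
Step 10: insert 30 -> lo=[6, 7, 19, 20, 24] (size 5, max 24) hi=[30, 30, 36, 42, 49] (size 5, min 30) -> median=27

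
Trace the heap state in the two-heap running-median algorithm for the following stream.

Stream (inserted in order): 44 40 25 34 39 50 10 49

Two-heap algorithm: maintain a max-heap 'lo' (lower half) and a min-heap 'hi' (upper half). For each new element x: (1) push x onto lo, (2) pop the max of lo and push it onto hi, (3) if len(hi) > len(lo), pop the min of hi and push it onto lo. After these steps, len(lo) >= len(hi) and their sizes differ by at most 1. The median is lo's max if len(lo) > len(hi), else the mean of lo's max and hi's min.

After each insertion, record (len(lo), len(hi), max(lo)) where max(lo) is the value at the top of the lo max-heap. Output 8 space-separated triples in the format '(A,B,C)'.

Answer: (1,0,44) (1,1,40) (2,1,40) (2,2,34) (3,2,39) (3,3,39) (4,3,39) (4,4,39)

Derivation:
Step 1: insert 44 -> lo=[44] hi=[] -> (len(lo)=1, len(hi)=0, max(lo)=44)
Step 2: insert 40 -> lo=[40] hi=[44] -> (len(lo)=1, len(hi)=1, max(lo)=40)
Step 3: insert 25 -> lo=[25, 40] hi=[44] -> (len(lo)=2, len(hi)=1, max(lo)=40)
Step 4: insert 34 -> lo=[25, 34] hi=[40, 44] -> (len(lo)=2, len(hi)=2, max(lo)=34)
Step 5: insert 39 -> lo=[25, 34, 39] hi=[40, 44] -> (len(lo)=3, len(hi)=2, max(lo)=39)
Step 6: insert 50 -> lo=[25, 34, 39] hi=[40, 44, 50] -> (len(lo)=3, len(hi)=3, max(lo)=39)
Step 7: insert 10 -> lo=[10, 25, 34, 39] hi=[40, 44, 50] -> (len(lo)=4, len(hi)=3, max(lo)=39)
Step 8: insert 49 -> lo=[10, 25, 34, 39] hi=[40, 44, 49, 50] -> (len(lo)=4, len(hi)=4, max(lo)=39)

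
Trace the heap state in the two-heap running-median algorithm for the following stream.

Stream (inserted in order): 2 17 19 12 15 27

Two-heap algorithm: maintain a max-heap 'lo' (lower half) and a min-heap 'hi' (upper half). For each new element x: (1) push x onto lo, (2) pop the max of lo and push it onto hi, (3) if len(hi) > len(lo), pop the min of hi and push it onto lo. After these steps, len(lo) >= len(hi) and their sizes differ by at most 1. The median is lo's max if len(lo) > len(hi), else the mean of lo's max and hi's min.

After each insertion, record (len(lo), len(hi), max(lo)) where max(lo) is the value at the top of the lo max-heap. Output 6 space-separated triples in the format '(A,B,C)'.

Step 1: insert 2 -> lo=[2] hi=[] -> (len(lo)=1, len(hi)=0, max(lo)=2)
Step 2: insert 17 -> lo=[2] hi=[17] -> (len(lo)=1, len(hi)=1, max(lo)=2)
Step 3: insert 19 -> lo=[2, 17] hi=[19] -> (len(lo)=2, len(hi)=1, max(lo)=17)
Step 4: insert 12 -> lo=[2, 12] hi=[17, 19] -> (len(lo)=2, len(hi)=2, max(lo)=12)
Step 5: insert 15 -> lo=[2, 12, 15] hi=[17, 19] -> (len(lo)=3, len(hi)=2, max(lo)=15)
Step 6: insert 27 -> lo=[2, 12, 15] hi=[17, 19, 27] -> (len(lo)=3, len(hi)=3, max(lo)=15)

Answer: (1,0,2) (1,1,2) (2,1,17) (2,2,12) (3,2,15) (3,3,15)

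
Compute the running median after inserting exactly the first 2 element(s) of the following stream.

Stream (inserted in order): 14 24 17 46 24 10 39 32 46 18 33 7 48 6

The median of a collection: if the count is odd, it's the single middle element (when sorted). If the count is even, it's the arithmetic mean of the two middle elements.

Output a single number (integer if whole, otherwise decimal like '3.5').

Answer: 19

Derivation:
Step 1: insert 14 -> lo=[14] (size 1, max 14) hi=[] (size 0) -> median=14
Step 2: insert 24 -> lo=[14] (size 1, max 14) hi=[24] (size 1, min 24) -> median=19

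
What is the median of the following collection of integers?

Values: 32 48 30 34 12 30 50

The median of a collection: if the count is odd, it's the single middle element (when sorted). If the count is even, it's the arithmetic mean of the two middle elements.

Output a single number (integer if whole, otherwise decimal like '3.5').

Answer: 32

Derivation:
Step 1: insert 32 -> lo=[32] (size 1, max 32) hi=[] (size 0) -> median=32
Step 2: insert 48 -> lo=[32] (size 1, max 32) hi=[48] (size 1, min 48) -> median=40
Step 3: insert 30 -> lo=[30, 32] (size 2, max 32) hi=[48] (size 1, min 48) -> median=32
Step 4: insert 34 -> lo=[30, 32] (size 2, max 32) hi=[34, 48] (size 2, min 34) -> median=33
Step 5: insert 12 -> lo=[12, 30, 32] (size 3, max 32) hi=[34, 48] (size 2, min 34) -> median=32
Step 6: insert 30 -> lo=[12, 30, 30] (size 3, max 30) hi=[32, 34, 48] (size 3, min 32) -> median=31
Step 7: insert 50 -> lo=[12, 30, 30, 32] (size 4, max 32) hi=[34, 48, 50] (size 3, min 34) -> median=32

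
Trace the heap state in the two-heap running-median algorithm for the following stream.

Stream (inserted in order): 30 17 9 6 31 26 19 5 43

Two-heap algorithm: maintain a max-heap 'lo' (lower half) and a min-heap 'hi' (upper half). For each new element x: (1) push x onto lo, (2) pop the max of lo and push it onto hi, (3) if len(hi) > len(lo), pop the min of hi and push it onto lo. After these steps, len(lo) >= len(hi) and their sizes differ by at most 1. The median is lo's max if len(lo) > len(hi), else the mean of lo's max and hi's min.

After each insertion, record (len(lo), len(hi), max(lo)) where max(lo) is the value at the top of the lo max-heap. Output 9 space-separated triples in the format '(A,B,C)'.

Step 1: insert 30 -> lo=[30] hi=[] -> (len(lo)=1, len(hi)=0, max(lo)=30)
Step 2: insert 17 -> lo=[17] hi=[30] -> (len(lo)=1, len(hi)=1, max(lo)=17)
Step 3: insert 9 -> lo=[9, 17] hi=[30] -> (len(lo)=2, len(hi)=1, max(lo)=17)
Step 4: insert 6 -> lo=[6, 9] hi=[17, 30] -> (len(lo)=2, len(hi)=2, max(lo)=9)
Step 5: insert 31 -> lo=[6, 9, 17] hi=[30, 31] -> (len(lo)=3, len(hi)=2, max(lo)=17)
Step 6: insert 26 -> lo=[6, 9, 17] hi=[26, 30, 31] -> (len(lo)=3, len(hi)=3, max(lo)=17)
Step 7: insert 19 -> lo=[6, 9, 17, 19] hi=[26, 30, 31] -> (len(lo)=4, len(hi)=3, max(lo)=19)
Step 8: insert 5 -> lo=[5, 6, 9, 17] hi=[19, 26, 30, 31] -> (len(lo)=4, len(hi)=4, max(lo)=17)
Step 9: insert 43 -> lo=[5, 6, 9, 17, 19] hi=[26, 30, 31, 43] -> (len(lo)=5, len(hi)=4, max(lo)=19)

Answer: (1,0,30) (1,1,17) (2,1,17) (2,2,9) (3,2,17) (3,3,17) (4,3,19) (4,4,17) (5,4,19)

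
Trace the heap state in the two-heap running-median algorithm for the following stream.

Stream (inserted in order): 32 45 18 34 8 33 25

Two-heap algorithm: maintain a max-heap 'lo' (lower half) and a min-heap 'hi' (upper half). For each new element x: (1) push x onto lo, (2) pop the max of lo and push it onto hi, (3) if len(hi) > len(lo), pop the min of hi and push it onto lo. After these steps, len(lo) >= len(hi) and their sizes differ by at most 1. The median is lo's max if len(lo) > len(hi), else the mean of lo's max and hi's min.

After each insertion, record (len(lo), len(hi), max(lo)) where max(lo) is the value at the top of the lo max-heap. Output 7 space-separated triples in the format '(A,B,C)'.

Answer: (1,0,32) (1,1,32) (2,1,32) (2,2,32) (3,2,32) (3,3,32) (4,3,32)

Derivation:
Step 1: insert 32 -> lo=[32] hi=[] -> (len(lo)=1, len(hi)=0, max(lo)=32)
Step 2: insert 45 -> lo=[32] hi=[45] -> (len(lo)=1, len(hi)=1, max(lo)=32)
Step 3: insert 18 -> lo=[18, 32] hi=[45] -> (len(lo)=2, len(hi)=1, max(lo)=32)
Step 4: insert 34 -> lo=[18, 32] hi=[34, 45] -> (len(lo)=2, len(hi)=2, max(lo)=32)
Step 5: insert 8 -> lo=[8, 18, 32] hi=[34, 45] -> (len(lo)=3, len(hi)=2, max(lo)=32)
Step 6: insert 33 -> lo=[8, 18, 32] hi=[33, 34, 45] -> (len(lo)=3, len(hi)=3, max(lo)=32)
Step 7: insert 25 -> lo=[8, 18, 25, 32] hi=[33, 34, 45] -> (len(lo)=4, len(hi)=3, max(lo)=32)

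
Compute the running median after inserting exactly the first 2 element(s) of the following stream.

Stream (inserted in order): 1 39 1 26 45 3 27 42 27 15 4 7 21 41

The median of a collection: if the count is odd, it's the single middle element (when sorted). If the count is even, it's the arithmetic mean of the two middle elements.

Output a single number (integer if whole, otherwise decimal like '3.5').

Answer: 20

Derivation:
Step 1: insert 1 -> lo=[1] (size 1, max 1) hi=[] (size 0) -> median=1
Step 2: insert 39 -> lo=[1] (size 1, max 1) hi=[39] (size 1, min 39) -> median=20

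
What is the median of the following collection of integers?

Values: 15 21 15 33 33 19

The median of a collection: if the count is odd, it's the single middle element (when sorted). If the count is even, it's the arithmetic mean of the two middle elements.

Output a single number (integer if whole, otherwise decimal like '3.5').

Answer: 20

Derivation:
Step 1: insert 15 -> lo=[15] (size 1, max 15) hi=[] (size 0) -> median=15
Step 2: insert 21 -> lo=[15] (size 1, max 15) hi=[21] (size 1, min 21) -> median=18
Step 3: insert 15 -> lo=[15, 15] (size 2, max 15) hi=[21] (size 1, min 21) -> median=15
Step 4: insert 33 -> lo=[15, 15] (size 2, max 15) hi=[21, 33] (size 2, min 21) -> median=18
Step 5: insert 33 -> lo=[15, 15, 21] (size 3, max 21) hi=[33, 33] (size 2, min 33) -> median=21
Step 6: insert 19 -> lo=[15, 15, 19] (size 3, max 19) hi=[21, 33, 33] (size 3, min 21) -> median=20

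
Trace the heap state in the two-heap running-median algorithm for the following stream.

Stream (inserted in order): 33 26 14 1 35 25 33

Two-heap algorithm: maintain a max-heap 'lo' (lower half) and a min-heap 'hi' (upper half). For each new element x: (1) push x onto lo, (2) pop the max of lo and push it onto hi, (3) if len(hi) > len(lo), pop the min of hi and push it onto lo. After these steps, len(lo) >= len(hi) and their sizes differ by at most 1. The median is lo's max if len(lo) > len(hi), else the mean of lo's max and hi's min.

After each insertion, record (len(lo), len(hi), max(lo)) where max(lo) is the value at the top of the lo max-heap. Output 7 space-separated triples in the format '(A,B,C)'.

Answer: (1,0,33) (1,1,26) (2,1,26) (2,2,14) (3,2,26) (3,3,25) (4,3,26)

Derivation:
Step 1: insert 33 -> lo=[33] hi=[] -> (len(lo)=1, len(hi)=0, max(lo)=33)
Step 2: insert 26 -> lo=[26] hi=[33] -> (len(lo)=1, len(hi)=1, max(lo)=26)
Step 3: insert 14 -> lo=[14, 26] hi=[33] -> (len(lo)=2, len(hi)=1, max(lo)=26)
Step 4: insert 1 -> lo=[1, 14] hi=[26, 33] -> (len(lo)=2, len(hi)=2, max(lo)=14)
Step 5: insert 35 -> lo=[1, 14, 26] hi=[33, 35] -> (len(lo)=3, len(hi)=2, max(lo)=26)
Step 6: insert 25 -> lo=[1, 14, 25] hi=[26, 33, 35] -> (len(lo)=3, len(hi)=3, max(lo)=25)
Step 7: insert 33 -> lo=[1, 14, 25, 26] hi=[33, 33, 35] -> (len(lo)=4, len(hi)=3, max(lo)=26)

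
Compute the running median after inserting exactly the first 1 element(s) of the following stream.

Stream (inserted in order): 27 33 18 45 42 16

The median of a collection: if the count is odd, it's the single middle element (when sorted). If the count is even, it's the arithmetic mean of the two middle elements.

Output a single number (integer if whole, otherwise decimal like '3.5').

Step 1: insert 27 -> lo=[27] (size 1, max 27) hi=[] (size 0) -> median=27

Answer: 27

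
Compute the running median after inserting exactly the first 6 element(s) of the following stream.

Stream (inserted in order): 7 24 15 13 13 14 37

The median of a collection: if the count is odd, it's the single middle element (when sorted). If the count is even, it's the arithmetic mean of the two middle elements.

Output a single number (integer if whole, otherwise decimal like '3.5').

Answer: 13.5

Derivation:
Step 1: insert 7 -> lo=[7] (size 1, max 7) hi=[] (size 0) -> median=7
Step 2: insert 24 -> lo=[7] (size 1, max 7) hi=[24] (size 1, min 24) -> median=15.5
Step 3: insert 15 -> lo=[7, 15] (size 2, max 15) hi=[24] (size 1, min 24) -> median=15
Step 4: insert 13 -> lo=[7, 13] (size 2, max 13) hi=[15, 24] (size 2, min 15) -> median=14
Step 5: insert 13 -> lo=[7, 13, 13] (size 3, max 13) hi=[15, 24] (size 2, min 15) -> median=13
Step 6: insert 14 -> lo=[7, 13, 13] (size 3, max 13) hi=[14, 15, 24] (size 3, min 14) -> median=13.5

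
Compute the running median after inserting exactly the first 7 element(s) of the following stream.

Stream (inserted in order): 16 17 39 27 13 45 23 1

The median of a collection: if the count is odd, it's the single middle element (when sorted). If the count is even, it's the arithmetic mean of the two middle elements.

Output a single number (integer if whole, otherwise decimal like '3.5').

Step 1: insert 16 -> lo=[16] (size 1, max 16) hi=[] (size 0) -> median=16
Step 2: insert 17 -> lo=[16] (size 1, max 16) hi=[17] (size 1, min 17) -> median=16.5
Step 3: insert 39 -> lo=[16, 17] (size 2, max 17) hi=[39] (size 1, min 39) -> median=17
Step 4: insert 27 -> lo=[16, 17] (size 2, max 17) hi=[27, 39] (size 2, min 27) -> median=22
Step 5: insert 13 -> lo=[13, 16, 17] (size 3, max 17) hi=[27, 39] (size 2, min 27) -> median=17
Step 6: insert 45 -> lo=[13, 16, 17] (size 3, max 17) hi=[27, 39, 45] (size 3, min 27) -> median=22
Step 7: insert 23 -> lo=[13, 16, 17, 23] (size 4, max 23) hi=[27, 39, 45] (size 3, min 27) -> median=23

Answer: 23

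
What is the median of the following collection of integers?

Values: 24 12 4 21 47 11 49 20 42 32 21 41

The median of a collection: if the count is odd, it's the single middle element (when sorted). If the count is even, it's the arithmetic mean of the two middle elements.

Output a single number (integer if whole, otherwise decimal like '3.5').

Step 1: insert 24 -> lo=[24] (size 1, max 24) hi=[] (size 0) -> median=24
Step 2: insert 12 -> lo=[12] (size 1, max 12) hi=[24] (size 1, min 24) -> median=18
Step 3: insert 4 -> lo=[4, 12] (size 2, max 12) hi=[24] (size 1, min 24) -> median=12
Step 4: insert 21 -> lo=[4, 12] (size 2, max 12) hi=[21, 24] (size 2, min 21) -> median=16.5
Step 5: insert 47 -> lo=[4, 12, 21] (size 3, max 21) hi=[24, 47] (size 2, min 24) -> median=21
Step 6: insert 11 -> lo=[4, 11, 12] (size 3, max 12) hi=[21, 24, 47] (size 3, min 21) -> median=16.5
Step 7: insert 49 -> lo=[4, 11, 12, 21] (size 4, max 21) hi=[24, 47, 49] (size 3, min 24) -> median=21
Step 8: insert 20 -> lo=[4, 11, 12, 20] (size 4, max 20) hi=[21, 24, 47, 49] (size 4, min 21) -> median=20.5
Step 9: insert 42 -> lo=[4, 11, 12, 20, 21] (size 5, max 21) hi=[24, 42, 47, 49] (size 4, min 24) -> median=21
Step 10: insert 32 -> lo=[4, 11, 12, 20, 21] (size 5, max 21) hi=[24, 32, 42, 47, 49] (size 5, min 24) -> median=22.5
Step 11: insert 21 -> lo=[4, 11, 12, 20, 21, 21] (size 6, max 21) hi=[24, 32, 42, 47, 49] (size 5, min 24) -> median=21
Step 12: insert 41 -> lo=[4, 11, 12, 20, 21, 21] (size 6, max 21) hi=[24, 32, 41, 42, 47, 49] (size 6, min 24) -> median=22.5

Answer: 22.5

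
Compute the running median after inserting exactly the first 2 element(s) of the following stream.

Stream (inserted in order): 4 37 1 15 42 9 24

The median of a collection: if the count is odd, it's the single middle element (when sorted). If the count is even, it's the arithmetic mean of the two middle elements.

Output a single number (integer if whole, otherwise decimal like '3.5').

Step 1: insert 4 -> lo=[4] (size 1, max 4) hi=[] (size 0) -> median=4
Step 2: insert 37 -> lo=[4] (size 1, max 4) hi=[37] (size 1, min 37) -> median=20.5

Answer: 20.5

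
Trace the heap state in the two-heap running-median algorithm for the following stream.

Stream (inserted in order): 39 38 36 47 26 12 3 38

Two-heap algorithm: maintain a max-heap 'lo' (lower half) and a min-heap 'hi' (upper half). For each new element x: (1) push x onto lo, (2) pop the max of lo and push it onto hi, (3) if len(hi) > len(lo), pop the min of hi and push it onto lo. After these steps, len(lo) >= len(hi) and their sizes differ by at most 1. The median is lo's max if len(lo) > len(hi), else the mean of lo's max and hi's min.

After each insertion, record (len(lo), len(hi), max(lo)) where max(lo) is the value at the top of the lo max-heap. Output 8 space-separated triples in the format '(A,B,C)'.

Answer: (1,0,39) (1,1,38) (2,1,38) (2,2,38) (3,2,38) (3,3,36) (4,3,36) (4,4,36)

Derivation:
Step 1: insert 39 -> lo=[39] hi=[] -> (len(lo)=1, len(hi)=0, max(lo)=39)
Step 2: insert 38 -> lo=[38] hi=[39] -> (len(lo)=1, len(hi)=1, max(lo)=38)
Step 3: insert 36 -> lo=[36, 38] hi=[39] -> (len(lo)=2, len(hi)=1, max(lo)=38)
Step 4: insert 47 -> lo=[36, 38] hi=[39, 47] -> (len(lo)=2, len(hi)=2, max(lo)=38)
Step 5: insert 26 -> lo=[26, 36, 38] hi=[39, 47] -> (len(lo)=3, len(hi)=2, max(lo)=38)
Step 6: insert 12 -> lo=[12, 26, 36] hi=[38, 39, 47] -> (len(lo)=3, len(hi)=3, max(lo)=36)
Step 7: insert 3 -> lo=[3, 12, 26, 36] hi=[38, 39, 47] -> (len(lo)=4, len(hi)=3, max(lo)=36)
Step 8: insert 38 -> lo=[3, 12, 26, 36] hi=[38, 38, 39, 47] -> (len(lo)=4, len(hi)=4, max(lo)=36)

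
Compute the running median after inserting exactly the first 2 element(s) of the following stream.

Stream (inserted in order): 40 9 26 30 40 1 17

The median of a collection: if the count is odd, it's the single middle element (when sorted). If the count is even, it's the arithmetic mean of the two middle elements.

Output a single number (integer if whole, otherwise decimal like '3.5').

Answer: 24.5

Derivation:
Step 1: insert 40 -> lo=[40] (size 1, max 40) hi=[] (size 0) -> median=40
Step 2: insert 9 -> lo=[9] (size 1, max 9) hi=[40] (size 1, min 40) -> median=24.5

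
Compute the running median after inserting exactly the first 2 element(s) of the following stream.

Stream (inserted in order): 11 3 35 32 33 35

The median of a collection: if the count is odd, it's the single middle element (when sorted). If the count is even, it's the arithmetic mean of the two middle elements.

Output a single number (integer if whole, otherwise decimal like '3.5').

Answer: 7

Derivation:
Step 1: insert 11 -> lo=[11] (size 1, max 11) hi=[] (size 0) -> median=11
Step 2: insert 3 -> lo=[3] (size 1, max 3) hi=[11] (size 1, min 11) -> median=7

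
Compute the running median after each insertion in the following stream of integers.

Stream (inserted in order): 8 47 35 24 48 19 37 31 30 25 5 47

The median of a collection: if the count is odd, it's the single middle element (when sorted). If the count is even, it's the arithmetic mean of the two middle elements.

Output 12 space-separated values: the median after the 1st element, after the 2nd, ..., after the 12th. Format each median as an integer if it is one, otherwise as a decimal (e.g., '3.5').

Step 1: insert 8 -> lo=[8] (size 1, max 8) hi=[] (size 0) -> median=8
Step 2: insert 47 -> lo=[8] (size 1, max 8) hi=[47] (size 1, min 47) -> median=27.5
Step 3: insert 35 -> lo=[8, 35] (size 2, max 35) hi=[47] (size 1, min 47) -> median=35
Step 4: insert 24 -> lo=[8, 24] (size 2, max 24) hi=[35, 47] (size 2, min 35) -> median=29.5
Step 5: insert 48 -> lo=[8, 24, 35] (size 3, max 35) hi=[47, 48] (size 2, min 47) -> median=35
Step 6: insert 19 -> lo=[8, 19, 24] (size 3, max 24) hi=[35, 47, 48] (size 3, min 35) -> median=29.5
Step 7: insert 37 -> lo=[8, 19, 24, 35] (size 4, max 35) hi=[37, 47, 48] (size 3, min 37) -> median=35
Step 8: insert 31 -> lo=[8, 19, 24, 31] (size 4, max 31) hi=[35, 37, 47, 48] (size 4, min 35) -> median=33
Step 9: insert 30 -> lo=[8, 19, 24, 30, 31] (size 5, max 31) hi=[35, 37, 47, 48] (size 4, min 35) -> median=31
Step 10: insert 25 -> lo=[8, 19, 24, 25, 30] (size 5, max 30) hi=[31, 35, 37, 47, 48] (size 5, min 31) -> median=30.5
Step 11: insert 5 -> lo=[5, 8, 19, 24, 25, 30] (size 6, max 30) hi=[31, 35, 37, 47, 48] (size 5, min 31) -> median=30
Step 12: insert 47 -> lo=[5, 8, 19, 24, 25, 30] (size 6, max 30) hi=[31, 35, 37, 47, 47, 48] (size 6, min 31) -> median=30.5

Answer: 8 27.5 35 29.5 35 29.5 35 33 31 30.5 30 30.5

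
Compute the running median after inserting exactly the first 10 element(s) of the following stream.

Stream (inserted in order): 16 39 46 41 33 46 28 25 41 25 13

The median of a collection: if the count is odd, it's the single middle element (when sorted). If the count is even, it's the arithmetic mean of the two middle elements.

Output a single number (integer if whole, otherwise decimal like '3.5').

Answer: 36

Derivation:
Step 1: insert 16 -> lo=[16] (size 1, max 16) hi=[] (size 0) -> median=16
Step 2: insert 39 -> lo=[16] (size 1, max 16) hi=[39] (size 1, min 39) -> median=27.5
Step 3: insert 46 -> lo=[16, 39] (size 2, max 39) hi=[46] (size 1, min 46) -> median=39
Step 4: insert 41 -> lo=[16, 39] (size 2, max 39) hi=[41, 46] (size 2, min 41) -> median=40
Step 5: insert 33 -> lo=[16, 33, 39] (size 3, max 39) hi=[41, 46] (size 2, min 41) -> median=39
Step 6: insert 46 -> lo=[16, 33, 39] (size 3, max 39) hi=[41, 46, 46] (size 3, min 41) -> median=40
Step 7: insert 28 -> lo=[16, 28, 33, 39] (size 4, max 39) hi=[41, 46, 46] (size 3, min 41) -> median=39
Step 8: insert 25 -> lo=[16, 25, 28, 33] (size 4, max 33) hi=[39, 41, 46, 46] (size 4, min 39) -> median=36
Step 9: insert 41 -> lo=[16, 25, 28, 33, 39] (size 5, max 39) hi=[41, 41, 46, 46] (size 4, min 41) -> median=39
Step 10: insert 25 -> lo=[16, 25, 25, 28, 33] (size 5, max 33) hi=[39, 41, 41, 46, 46] (size 5, min 39) -> median=36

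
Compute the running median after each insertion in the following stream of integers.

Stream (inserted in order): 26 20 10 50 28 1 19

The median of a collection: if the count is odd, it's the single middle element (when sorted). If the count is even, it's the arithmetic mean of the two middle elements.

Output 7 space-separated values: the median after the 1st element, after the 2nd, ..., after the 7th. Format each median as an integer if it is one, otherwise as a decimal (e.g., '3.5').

Answer: 26 23 20 23 26 23 20

Derivation:
Step 1: insert 26 -> lo=[26] (size 1, max 26) hi=[] (size 0) -> median=26
Step 2: insert 20 -> lo=[20] (size 1, max 20) hi=[26] (size 1, min 26) -> median=23
Step 3: insert 10 -> lo=[10, 20] (size 2, max 20) hi=[26] (size 1, min 26) -> median=20
Step 4: insert 50 -> lo=[10, 20] (size 2, max 20) hi=[26, 50] (size 2, min 26) -> median=23
Step 5: insert 28 -> lo=[10, 20, 26] (size 3, max 26) hi=[28, 50] (size 2, min 28) -> median=26
Step 6: insert 1 -> lo=[1, 10, 20] (size 3, max 20) hi=[26, 28, 50] (size 3, min 26) -> median=23
Step 7: insert 19 -> lo=[1, 10, 19, 20] (size 4, max 20) hi=[26, 28, 50] (size 3, min 26) -> median=20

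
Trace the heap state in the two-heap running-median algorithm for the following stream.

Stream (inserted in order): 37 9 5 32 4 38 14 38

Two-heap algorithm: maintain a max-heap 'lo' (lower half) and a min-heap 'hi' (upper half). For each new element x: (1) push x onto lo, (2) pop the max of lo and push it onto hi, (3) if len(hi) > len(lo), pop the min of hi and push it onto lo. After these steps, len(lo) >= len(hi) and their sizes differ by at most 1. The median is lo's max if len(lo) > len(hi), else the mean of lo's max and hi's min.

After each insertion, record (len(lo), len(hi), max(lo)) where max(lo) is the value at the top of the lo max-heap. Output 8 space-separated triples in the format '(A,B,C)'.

Step 1: insert 37 -> lo=[37] hi=[] -> (len(lo)=1, len(hi)=0, max(lo)=37)
Step 2: insert 9 -> lo=[9] hi=[37] -> (len(lo)=1, len(hi)=1, max(lo)=9)
Step 3: insert 5 -> lo=[5, 9] hi=[37] -> (len(lo)=2, len(hi)=1, max(lo)=9)
Step 4: insert 32 -> lo=[5, 9] hi=[32, 37] -> (len(lo)=2, len(hi)=2, max(lo)=9)
Step 5: insert 4 -> lo=[4, 5, 9] hi=[32, 37] -> (len(lo)=3, len(hi)=2, max(lo)=9)
Step 6: insert 38 -> lo=[4, 5, 9] hi=[32, 37, 38] -> (len(lo)=3, len(hi)=3, max(lo)=9)
Step 7: insert 14 -> lo=[4, 5, 9, 14] hi=[32, 37, 38] -> (len(lo)=4, len(hi)=3, max(lo)=14)
Step 8: insert 38 -> lo=[4, 5, 9, 14] hi=[32, 37, 38, 38] -> (len(lo)=4, len(hi)=4, max(lo)=14)

Answer: (1,0,37) (1,1,9) (2,1,9) (2,2,9) (3,2,9) (3,3,9) (4,3,14) (4,4,14)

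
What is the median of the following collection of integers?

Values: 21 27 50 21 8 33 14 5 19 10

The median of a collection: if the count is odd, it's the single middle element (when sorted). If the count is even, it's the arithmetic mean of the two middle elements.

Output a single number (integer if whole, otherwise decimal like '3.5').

Step 1: insert 21 -> lo=[21] (size 1, max 21) hi=[] (size 0) -> median=21
Step 2: insert 27 -> lo=[21] (size 1, max 21) hi=[27] (size 1, min 27) -> median=24
Step 3: insert 50 -> lo=[21, 27] (size 2, max 27) hi=[50] (size 1, min 50) -> median=27
Step 4: insert 21 -> lo=[21, 21] (size 2, max 21) hi=[27, 50] (size 2, min 27) -> median=24
Step 5: insert 8 -> lo=[8, 21, 21] (size 3, max 21) hi=[27, 50] (size 2, min 27) -> median=21
Step 6: insert 33 -> lo=[8, 21, 21] (size 3, max 21) hi=[27, 33, 50] (size 3, min 27) -> median=24
Step 7: insert 14 -> lo=[8, 14, 21, 21] (size 4, max 21) hi=[27, 33, 50] (size 3, min 27) -> median=21
Step 8: insert 5 -> lo=[5, 8, 14, 21] (size 4, max 21) hi=[21, 27, 33, 50] (size 4, min 21) -> median=21
Step 9: insert 19 -> lo=[5, 8, 14, 19, 21] (size 5, max 21) hi=[21, 27, 33, 50] (size 4, min 21) -> median=21
Step 10: insert 10 -> lo=[5, 8, 10, 14, 19] (size 5, max 19) hi=[21, 21, 27, 33, 50] (size 5, min 21) -> median=20

Answer: 20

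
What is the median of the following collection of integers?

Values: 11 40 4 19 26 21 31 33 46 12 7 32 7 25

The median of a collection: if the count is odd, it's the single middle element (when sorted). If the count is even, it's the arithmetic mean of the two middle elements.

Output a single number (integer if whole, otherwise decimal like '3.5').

Answer: 23

Derivation:
Step 1: insert 11 -> lo=[11] (size 1, max 11) hi=[] (size 0) -> median=11
Step 2: insert 40 -> lo=[11] (size 1, max 11) hi=[40] (size 1, min 40) -> median=25.5
Step 3: insert 4 -> lo=[4, 11] (size 2, max 11) hi=[40] (size 1, min 40) -> median=11
Step 4: insert 19 -> lo=[4, 11] (size 2, max 11) hi=[19, 40] (size 2, min 19) -> median=15
Step 5: insert 26 -> lo=[4, 11, 19] (size 3, max 19) hi=[26, 40] (size 2, min 26) -> median=19
Step 6: insert 21 -> lo=[4, 11, 19] (size 3, max 19) hi=[21, 26, 40] (size 3, min 21) -> median=20
Step 7: insert 31 -> lo=[4, 11, 19, 21] (size 4, max 21) hi=[26, 31, 40] (size 3, min 26) -> median=21
Step 8: insert 33 -> lo=[4, 11, 19, 21] (size 4, max 21) hi=[26, 31, 33, 40] (size 4, min 26) -> median=23.5
Step 9: insert 46 -> lo=[4, 11, 19, 21, 26] (size 5, max 26) hi=[31, 33, 40, 46] (size 4, min 31) -> median=26
Step 10: insert 12 -> lo=[4, 11, 12, 19, 21] (size 5, max 21) hi=[26, 31, 33, 40, 46] (size 5, min 26) -> median=23.5
Step 11: insert 7 -> lo=[4, 7, 11, 12, 19, 21] (size 6, max 21) hi=[26, 31, 33, 40, 46] (size 5, min 26) -> median=21
Step 12: insert 32 -> lo=[4, 7, 11, 12, 19, 21] (size 6, max 21) hi=[26, 31, 32, 33, 40, 46] (size 6, min 26) -> median=23.5
Step 13: insert 7 -> lo=[4, 7, 7, 11, 12, 19, 21] (size 7, max 21) hi=[26, 31, 32, 33, 40, 46] (size 6, min 26) -> median=21
Step 14: insert 25 -> lo=[4, 7, 7, 11, 12, 19, 21] (size 7, max 21) hi=[25, 26, 31, 32, 33, 40, 46] (size 7, min 25) -> median=23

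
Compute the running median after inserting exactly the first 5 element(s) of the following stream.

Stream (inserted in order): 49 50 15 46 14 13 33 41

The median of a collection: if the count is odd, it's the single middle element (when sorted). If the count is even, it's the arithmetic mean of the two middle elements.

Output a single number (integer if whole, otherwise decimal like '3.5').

Answer: 46

Derivation:
Step 1: insert 49 -> lo=[49] (size 1, max 49) hi=[] (size 0) -> median=49
Step 2: insert 50 -> lo=[49] (size 1, max 49) hi=[50] (size 1, min 50) -> median=49.5
Step 3: insert 15 -> lo=[15, 49] (size 2, max 49) hi=[50] (size 1, min 50) -> median=49
Step 4: insert 46 -> lo=[15, 46] (size 2, max 46) hi=[49, 50] (size 2, min 49) -> median=47.5
Step 5: insert 14 -> lo=[14, 15, 46] (size 3, max 46) hi=[49, 50] (size 2, min 49) -> median=46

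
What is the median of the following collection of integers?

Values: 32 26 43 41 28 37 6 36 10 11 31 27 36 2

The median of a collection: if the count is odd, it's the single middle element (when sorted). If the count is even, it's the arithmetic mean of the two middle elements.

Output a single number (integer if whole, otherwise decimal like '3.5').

Step 1: insert 32 -> lo=[32] (size 1, max 32) hi=[] (size 0) -> median=32
Step 2: insert 26 -> lo=[26] (size 1, max 26) hi=[32] (size 1, min 32) -> median=29
Step 3: insert 43 -> lo=[26, 32] (size 2, max 32) hi=[43] (size 1, min 43) -> median=32
Step 4: insert 41 -> lo=[26, 32] (size 2, max 32) hi=[41, 43] (size 2, min 41) -> median=36.5
Step 5: insert 28 -> lo=[26, 28, 32] (size 3, max 32) hi=[41, 43] (size 2, min 41) -> median=32
Step 6: insert 37 -> lo=[26, 28, 32] (size 3, max 32) hi=[37, 41, 43] (size 3, min 37) -> median=34.5
Step 7: insert 6 -> lo=[6, 26, 28, 32] (size 4, max 32) hi=[37, 41, 43] (size 3, min 37) -> median=32
Step 8: insert 36 -> lo=[6, 26, 28, 32] (size 4, max 32) hi=[36, 37, 41, 43] (size 4, min 36) -> median=34
Step 9: insert 10 -> lo=[6, 10, 26, 28, 32] (size 5, max 32) hi=[36, 37, 41, 43] (size 4, min 36) -> median=32
Step 10: insert 11 -> lo=[6, 10, 11, 26, 28] (size 5, max 28) hi=[32, 36, 37, 41, 43] (size 5, min 32) -> median=30
Step 11: insert 31 -> lo=[6, 10, 11, 26, 28, 31] (size 6, max 31) hi=[32, 36, 37, 41, 43] (size 5, min 32) -> median=31
Step 12: insert 27 -> lo=[6, 10, 11, 26, 27, 28] (size 6, max 28) hi=[31, 32, 36, 37, 41, 43] (size 6, min 31) -> median=29.5
Step 13: insert 36 -> lo=[6, 10, 11, 26, 27, 28, 31] (size 7, max 31) hi=[32, 36, 36, 37, 41, 43] (size 6, min 32) -> median=31
Step 14: insert 2 -> lo=[2, 6, 10, 11, 26, 27, 28] (size 7, max 28) hi=[31, 32, 36, 36, 37, 41, 43] (size 7, min 31) -> median=29.5

Answer: 29.5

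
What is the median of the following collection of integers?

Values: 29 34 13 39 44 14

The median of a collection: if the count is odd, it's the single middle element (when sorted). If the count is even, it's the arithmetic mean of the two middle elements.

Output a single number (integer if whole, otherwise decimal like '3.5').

Step 1: insert 29 -> lo=[29] (size 1, max 29) hi=[] (size 0) -> median=29
Step 2: insert 34 -> lo=[29] (size 1, max 29) hi=[34] (size 1, min 34) -> median=31.5
Step 3: insert 13 -> lo=[13, 29] (size 2, max 29) hi=[34] (size 1, min 34) -> median=29
Step 4: insert 39 -> lo=[13, 29] (size 2, max 29) hi=[34, 39] (size 2, min 34) -> median=31.5
Step 5: insert 44 -> lo=[13, 29, 34] (size 3, max 34) hi=[39, 44] (size 2, min 39) -> median=34
Step 6: insert 14 -> lo=[13, 14, 29] (size 3, max 29) hi=[34, 39, 44] (size 3, min 34) -> median=31.5

Answer: 31.5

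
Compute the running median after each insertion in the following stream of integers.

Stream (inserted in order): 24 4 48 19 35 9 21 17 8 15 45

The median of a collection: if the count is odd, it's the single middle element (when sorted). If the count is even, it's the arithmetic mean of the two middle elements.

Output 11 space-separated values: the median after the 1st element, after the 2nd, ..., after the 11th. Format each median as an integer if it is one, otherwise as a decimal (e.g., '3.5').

Step 1: insert 24 -> lo=[24] (size 1, max 24) hi=[] (size 0) -> median=24
Step 2: insert 4 -> lo=[4] (size 1, max 4) hi=[24] (size 1, min 24) -> median=14
Step 3: insert 48 -> lo=[4, 24] (size 2, max 24) hi=[48] (size 1, min 48) -> median=24
Step 4: insert 19 -> lo=[4, 19] (size 2, max 19) hi=[24, 48] (size 2, min 24) -> median=21.5
Step 5: insert 35 -> lo=[4, 19, 24] (size 3, max 24) hi=[35, 48] (size 2, min 35) -> median=24
Step 6: insert 9 -> lo=[4, 9, 19] (size 3, max 19) hi=[24, 35, 48] (size 3, min 24) -> median=21.5
Step 7: insert 21 -> lo=[4, 9, 19, 21] (size 4, max 21) hi=[24, 35, 48] (size 3, min 24) -> median=21
Step 8: insert 17 -> lo=[4, 9, 17, 19] (size 4, max 19) hi=[21, 24, 35, 48] (size 4, min 21) -> median=20
Step 9: insert 8 -> lo=[4, 8, 9, 17, 19] (size 5, max 19) hi=[21, 24, 35, 48] (size 4, min 21) -> median=19
Step 10: insert 15 -> lo=[4, 8, 9, 15, 17] (size 5, max 17) hi=[19, 21, 24, 35, 48] (size 5, min 19) -> median=18
Step 11: insert 45 -> lo=[4, 8, 9, 15, 17, 19] (size 6, max 19) hi=[21, 24, 35, 45, 48] (size 5, min 21) -> median=19

Answer: 24 14 24 21.5 24 21.5 21 20 19 18 19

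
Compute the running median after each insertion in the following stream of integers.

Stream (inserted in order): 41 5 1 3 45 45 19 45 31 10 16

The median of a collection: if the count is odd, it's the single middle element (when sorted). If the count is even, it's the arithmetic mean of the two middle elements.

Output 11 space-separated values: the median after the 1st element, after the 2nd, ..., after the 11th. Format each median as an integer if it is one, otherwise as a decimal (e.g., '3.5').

Answer: 41 23 5 4 5 23 19 30 31 25 19

Derivation:
Step 1: insert 41 -> lo=[41] (size 1, max 41) hi=[] (size 0) -> median=41
Step 2: insert 5 -> lo=[5] (size 1, max 5) hi=[41] (size 1, min 41) -> median=23
Step 3: insert 1 -> lo=[1, 5] (size 2, max 5) hi=[41] (size 1, min 41) -> median=5
Step 4: insert 3 -> lo=[1, 3] (size 2, max 3) hi=[5, 41] (size 2, min 5) -> median=4
Step 5: insert 45 -> lo=[1, 3, 5] (size 3, max 5) hi=[41, 45] (size 2, min 41) -> median=5
Step 6: insert 45 -> lo=[1, 3, 5] (size 3, max 5) hi=[41, 45, 45] (size 3, min 41) -> median=23
Step 7: insert 19 -> lo=[1, 3, 5, 19] (size 4, max 19) hi=[41, 45, 45] (size 3, min 41) -> median=19
Step 8: insert 45 -> lo=[1, 3, 5, 19] (size 4, max 19) hi=[41, 45, 45, 45] (size 4, min 41) -> median=30
Step 9: insert 31 -> lo=[1, 3, 5, 19, 31] (size 5, max 31) hi=[41, 45, 45, 45] (size 4, min 41) -> median=31
Step 10: insert 10 -> lo=[1, 3, 5, 10, 19] (size 5, max 19) hi=[31, 41, 45, 45, 45] (size 5, min 31) -> median=25
Step 11: insert 16 -> lo=[1, 3, 5, 10, 16, 19] (size 6, max 19) hi=[31, 41, 45, 45, 45] (size 5, min 31) -> median=19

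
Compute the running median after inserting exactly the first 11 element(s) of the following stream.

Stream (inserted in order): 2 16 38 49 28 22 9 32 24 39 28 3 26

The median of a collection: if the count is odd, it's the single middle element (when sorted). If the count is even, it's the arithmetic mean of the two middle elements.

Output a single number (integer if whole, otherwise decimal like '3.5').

Answer: 28

Derivation:
Step 1: insert 2 -> lo=[2] (size 1, max 2) hi=[] (size 0) -> median=2
Step 2: insert 16 -> lo=[2] (size 1, max 2) hi=[16] (size 1, min 16) -> median=9
Step 3: insert 38 -> lo=[2, 16] (size 2, max 16) hi=[38] (size 1, min 38) -> median=16
Step 4: insert 49 -> lo=[2, 16] (size 2, max 16) hi=[38, 49] (size 2, min 38) -> median=27
Step 5: insert 28 -> lo=[2, 16, 28] (size 3, max 28) hi=[38, 49] (size 2, min 38) -> median=28
Step 6: insert 22 -> lo=[2, 16, 22] (size 3, max 22) hi=[28, 38, 49] (size 3, min 28) -> median=25
Step 7: insert 9 -> lo=[2, 9, 16, 22] (size 4, max 22) hi=[28, 38, 49] (size 3, min 28) -> median=22
Step 8: insert 32 -> lo=[2, 9, 16, 22] (size 4, max 22) hi=[28, 32, 38, 49] (size 4, min 28) -> median=25
Step 9: insert 24 -> lo=[2, 9, 16, 22, 24] (size 5, max 24) hi=[28, 32, 38, 49] (size 4, min 28) -> median=24
Step 10: insert 39 -> lo=[2, 9, 16, 22, 24] (size 5, max 24) hi=[28, 32, 38, 39, 49] (size 5, min 28) -> median=26
Step 11: insert 28 -> lo=[2, 9, 16, 22, 24, 28] (size 6, max 28) hi=[28, 32, 38, 39, 49] (size 5, min 28) -> median=28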